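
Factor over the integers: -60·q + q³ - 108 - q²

(q + 2)·(q + 6)·(q - 9)

Trying the rational-root candidates, q = 9 is a root, giving the factor (q - 9) and quotient q² + 8·q + 12.
The remaining quadratic factors as (q + 6)(q + 2).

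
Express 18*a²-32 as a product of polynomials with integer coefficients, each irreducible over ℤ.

2*(3*a+4)*(3*a-4)

Factor out 2, leaving 9*a²-16, which is a difference of two squares.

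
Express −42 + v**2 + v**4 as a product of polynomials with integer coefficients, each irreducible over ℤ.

Substitute u = v**2 to get a quadratic in u, then factor.
v**2 − 6 is irreducible over ℤ (6 is not a perfect square).
v**2 + 7 is irreducible over ℤ (always positive, so no real roots).

(v**2 + 7)(v**2 − 6)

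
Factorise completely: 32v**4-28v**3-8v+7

Group as (32v**4-8v) + (-28v**3+7) = 8v(4v**3-1) - 7(4v**3-1).
Both groups share the factor (4v**3-1).

(8v-7)(4v**3-1)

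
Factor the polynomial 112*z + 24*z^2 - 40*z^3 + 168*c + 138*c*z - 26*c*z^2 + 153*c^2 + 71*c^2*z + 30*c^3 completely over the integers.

Group: 3*c*(10*c^2 + 17*c*z + 51*c - 20*z^2 + 12*z + 56) + 2*z*(10*c^2 + 17*c*z + 51*c - 20*z^2 + 12*z + 56); both groups contain (10*c^2 + 17*c*z + 51*c - 20*z^2 + 12*z + 56), so (3*c + 2*z) is a factor with cofactor 10*c^2 + 17*c*z + 51*c - 20*z^2 + 12*z + 56.
The cofactor groups again: 10*c^2 + 17*c*z + 51*c - 20*z^2 + 12*z + 56 = 2*c*(5*c - 4*z + 8) + (5*z + 7)*(5*c - 4*z + 8); both groups contain (5*c - 4*z + 8), giving (2*c + 5*z + 7)*(5*c - 4*z + 8).

(2*c + 5*z + 7)*(3*c + 2*z)*(5*c - 4*z + 8)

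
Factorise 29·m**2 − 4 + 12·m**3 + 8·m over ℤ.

(3·m + 2)·(4·m − 1)·(m + 2)

Among the possible rational roots, m = −2 is a root, so (m + 2) divides it; the quotient is 12·m**2 + 5·m − 2.
The remaining quadratic factors as (4·m − 1)(3·m + 2).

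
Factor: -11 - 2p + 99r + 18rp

(2p + 11)(9r - 1)

Group as (18rp + 99r) + (-2p - 11) = 9r(2p + 11) - (2p + 11).
Both groups share the factor (2p + 11).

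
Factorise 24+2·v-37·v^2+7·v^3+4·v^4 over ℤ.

Trying the rational-root candidates, v = -3/4 is a root, giving the factor (4·v+3) and quotient v^3+v^2-10·v+8.
Next, v = 2 is a root, giving the factor (v-2) and quotient v^2+3·v-4.
The remaining quadratic factors as (v-1)(v+4).

(4·v+3)·(v+4)·(v-1)·(v-2)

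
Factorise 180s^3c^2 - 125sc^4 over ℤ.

5c^2s(6s - 5c)(6s + 5c)

Pull out the common factor 5sc^2; 36s^2 - 25c^2 is a difference of squares.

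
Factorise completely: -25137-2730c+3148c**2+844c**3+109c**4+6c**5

By the rational root theorem, c = 7/3 is a root, so (3c-7) is a factor; dividing leaves 2c**4+41c**3+377c**2+1929c+3591.
Continuing, c = -9 is a root, so (c+9) is a factor; dividing leaves 2c**3+23c**2+170c+399.
Then c = -7/2 is a root, so (2c+7) is a factor; dividing leaves c**2+8c+57.
The quadratic c**2+8c+57 has discriminant -164 < 0 and is irreducible over ℤ.

(2c+7)(3c-7)(c+9)(c**2+8c+57)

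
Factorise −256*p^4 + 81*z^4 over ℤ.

Write as (9*z^2)² − (16*p^2)², then factor 9*z^2 − 16*p^2 once more.

(3*z − 4*p)*(3*z + 4*p)*(9*z^2 + 16*p^2)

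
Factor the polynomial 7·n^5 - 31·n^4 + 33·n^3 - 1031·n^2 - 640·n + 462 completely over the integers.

By the rational root theorem, n = 3/7 is a root, giving the factor (7·n - 3) and quotient n^4 - 4·n^3 + 3·n^2 - 146·n - 154.
Then n = -1 is a root, so (n + 1) divides it; the quotient is n^3 - 5·n^2 + 8·n - 154.
Next, n = 7 is a root, so (n - 7) is a factor; dividing leaves n^2 + 2·n + 22.
The quadratic n^2 + 2·n + 22 has discriminant -84 < 0 and is irreducible over ℤ.

(7·n - 3)·(n + 1)·(n - 7)·(n^2 + 2·n + 22)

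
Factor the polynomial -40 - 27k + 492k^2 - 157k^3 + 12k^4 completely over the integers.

By the rational root theorem, k = 8 is a root, giving the factor (k - 8) and quotient 12k^3 - 61k^2 + 4k + 5.
Next, k = 5 is a root, so (k - 5) divides it; the quotient is 12k^2 - k - 1.
The remaining quadratic factors as (4k + 1)(3k - 1).

(3k - 1)(4k + 1)(k - 5)(k - 8)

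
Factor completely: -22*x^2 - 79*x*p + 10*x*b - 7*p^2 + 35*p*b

-(11*x + p - 5*b)*(2*x + 7*p)

Group: -2*x*(11*x + p - 5*b) - 7*p*(11*x + p - 5*b); both groups contain (11*x + p - 5*b).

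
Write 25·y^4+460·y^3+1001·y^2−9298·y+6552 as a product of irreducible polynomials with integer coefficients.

Trying the rational-root candidates, y = −9 is a root, giving the factor (y+9) and quotient 25·y^3+235·y^2−1114·y+728.
Then y = 4/5 is a root, so (5·y−4) is a factor; dividing leaves 5·y^2+51·y−182.
The remaining quadratic factors as (y+13)(5·y−14).

(5·y−14)·(5·y−4)·(y+13)·(y+9)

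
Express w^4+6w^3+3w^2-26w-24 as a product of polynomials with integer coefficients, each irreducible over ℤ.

Among the possible rational roots, w = -3 is a root, so (w+3) divides it; the quotient is w^3+3w^2-6w-8.
Next, w = 2 is a root, giving the factor (w-2) and quotient w^2+5w+4.
The remaining quadratic factors as (w+1)(w+4).

(w+1)(w+3)(w+4)(w-2)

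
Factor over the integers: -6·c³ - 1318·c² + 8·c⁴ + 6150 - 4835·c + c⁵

(c + 5)·(c - 1)·(c - 10)·(c² + 14·c + 123)

Testing divisors of the constant over divisors of the leading coefficient, c = 1 is a root, so (c - 1) is a factor; dividing leaves c⁴ + 9·c³ + 3·c² - 1315·c - 6150.
Next, c = 10 is a root, so (c - 10) divides it; the quotient is c³ + 19·c² + 193·c + 615.
Next, c = -5 is a root, giving the factor (c + 5) and quotient c² + 14·c + 123.
The quadratic c² + 14·c + 123 has discriminant -296 < 0 and is irreducible over ℤ.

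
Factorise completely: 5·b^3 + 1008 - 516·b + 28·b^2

By the rational root theorem, b = 12/5 is a root, so (5·b - 12) divides it; the quotient is b^2 + 8·b - 84.
The remaining quadratic factors as (b + 14)(b - 6).

(5·b - 12)·(b + 14)·(b - 6)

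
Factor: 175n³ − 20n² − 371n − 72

(5n + 1)(5n − 8)(7n + 9)

By the rational root theorem, n = −9/7 is a root, giving the factor (7n + 9) and quotient 25n² − 35n − 8.
The remaining quadratic factors as (5n − 8)(5n + 1).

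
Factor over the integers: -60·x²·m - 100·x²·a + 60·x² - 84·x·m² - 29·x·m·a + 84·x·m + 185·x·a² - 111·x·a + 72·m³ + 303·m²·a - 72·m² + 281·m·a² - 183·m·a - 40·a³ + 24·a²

-(5·x - 3·m - 8·a)·(4·x + 8·m - a)·(3·m + 5·a - 3)

Group: 3·m·(-20·x² - 28·x·m + 37·x·a + 24·m² + 61·m·a - 8·a²) + (5·a - 3)·(-20·x² - 28·x·m + 37·x·a + 24·m² + 61·m·a - 8·a²); both groups contain (-20·x² - 28·x·m + 37·x·a + 24·m² + 61·m·a - 8·a²), so (3·m + 5·a - 3) is a factor with cofactor -20·x² - 28·x·m + 37·x·a + 24·m² + 61·m·a - 8·a².
The cofactor groups again: -20·x² - 28·x·m + 37·x·a + 24·m² + 61·m·a - 8·a² = -4·x·(5·x - 3·m - 8·a) + (-8·m + a)·(5·x - 3·m - 8·a); both groups contain (5·x - 3·m - 8·a), giving -(4·x + 8·m - a)·(5·x - 3·m - 8·a).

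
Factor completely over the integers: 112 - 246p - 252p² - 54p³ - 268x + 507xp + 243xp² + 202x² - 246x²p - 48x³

Group: 6x(-8x² - 45xp + 23x + 18p² + 36p - 14) + (-3p - 8)(-8x² - 45xp + 23x + 18p² + 36p - 14); both groups contain (-8x² - 45xp + 23x + 18p² + 36p - 14), so (6x - 3p - 8) is a factor with cofactor -8x² - 45xp + 23x + 18p² + 36p - 14.
The cofactor groups again: -8x² - 45xp + 23x + 18p² + 36p - 14 = -x(8x - 3p - 7) + (-6p + 2)(8x - 3p - 7); both groups contain (8x - 3p - 7), giving -(x + 6p - 2)(8x - 3p - 7).

-(6x - 3p - 8)(8x - 3p - 7)(x + 6p - 2)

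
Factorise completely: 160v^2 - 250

Pull out the common factor 10; 16v^2 - 25 is a difference of squares.

10(4v + 5)(4v - 5)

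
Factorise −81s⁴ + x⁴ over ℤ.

Difference of squares twice: with A = x and B = 3s, A⁴ − B⁴ = (A² − B²)(A² + B²), and A² − B² factors again.

(x − 3s)(x + 3s)(x² + 9s²)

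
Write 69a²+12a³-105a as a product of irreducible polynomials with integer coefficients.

Pull out the common factor 3a, then factor the remaining trinomial.

3a(4a-5)(a+7)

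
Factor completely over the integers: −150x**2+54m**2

Factor out 6, leaving 9m**2−25x**2, which is a difference of two squares.

6(3m+5x)(3m−5x)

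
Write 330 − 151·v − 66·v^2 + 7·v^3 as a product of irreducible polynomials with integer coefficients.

(7·v − 10)·(v + 3)·(v − 11)

By the rational root theorem, v = 10/7 is a root, so (7·v − 10) divides it; the quotient is v^2 − 8·v − 33.
The remaining quadratic factors as (v + 3)(v − 11).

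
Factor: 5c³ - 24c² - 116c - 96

(5c + 6)(c + 2)(c - 8)

By the rational root theorem, c = 8 is a root, so (c - 8) divides it; the quotient is 5c² + 16c + 12.
The remaining quadratic factors as (c + 2)(5c + 6).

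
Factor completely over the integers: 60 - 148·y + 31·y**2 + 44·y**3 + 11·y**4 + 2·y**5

Testing divisors of the constant over divisors of the leading coefficient, y = -3 is a root, so (y + 3) divides it; the quotient is 2·y**4 + 5·y**3 + 29·y**2 - 56·y + 20.
Then y = 1 is a root, giving the factor (y - 1) and quotient 2·y**3 + 7·y**2 + 36·y - 20.
Next, y = 1/2 is a root, so (2·y - 1) is a factor; dividing leaves y**2 + 4·y + 20.
The quadratic y**2 + 4·y + 20 has discriminant -64 < 0 and is irreducible over ℤ.

(2·y - 1)·(y + 3)·(y - 1)·(y**2 + 4·y + 20)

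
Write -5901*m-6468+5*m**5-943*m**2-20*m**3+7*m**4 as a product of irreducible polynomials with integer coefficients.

Trying the rational-root candidates, m = -7/5 is a root, so (5*m+7) divides it; the quotient is m**4-4*m**2-183*m-924.
Continuing, m = -4 is a root, giving the factor (m+4) and quotient m**3-4*m**2+12*m-231.
Then m = 7 is a root, so (m-7) divides it; the quotient is m**2+3*m+33.
The quadratic m**2+3*m+33 has discriminant -123 < 0 and is irreducible over ℤ.

(5*m+7)*(m+4)*(m-7)*(m**2+3*m+33)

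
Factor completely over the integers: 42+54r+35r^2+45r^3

Group as (45r^3+54r) + (35r^2+42) = 9r(5r^2+6) + 7(5r^2+6).
Both groups share the factor (5r^2+6).

(9r+7)(5r^2+6)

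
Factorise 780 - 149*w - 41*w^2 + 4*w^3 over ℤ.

(4*w - 13)*(w + 5)*(w - 12)

By the rational root theorem, w = 12 is a root, so (w - 12) divides it; the quotient is 4*w^2 + 7*w - 65.
The remaining quadratic factors as (w + 5)(4*w - 13).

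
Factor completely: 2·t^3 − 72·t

2·t·(t + 6)·(t − 6)

Factor out 2·t, leaving t^2 − 36, which is a difference of two squares.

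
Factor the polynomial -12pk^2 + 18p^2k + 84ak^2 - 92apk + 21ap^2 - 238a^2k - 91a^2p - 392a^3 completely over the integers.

-(7a + 6k)(7a - p)(8a + 3p - 2k)

Group: 7a(-56a^2 - 21ap - 34ak - 18pk + 12k^2) - p(-56a^2 - 21ap - 34ak - 18pk + 12k^2); both groups contain (-56a^2 - 21ap - 34ak - 18pk + 12k^2), so (7a - p) is a factor with cofactor -56a^2 - 21ap - 34ak - 18pk + 12k^2.
The cofactor groups again: -56a^2 - 21ap - 34ak - 18pk + 12k^2 = -8a(7a + 6k) + (-3p + 2k)(7a + 6k); both groups contain (7a + 6k), giving -(8a + 3p - 2k)(7a + 6k).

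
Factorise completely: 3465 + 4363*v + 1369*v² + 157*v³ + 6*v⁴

Testing divisors of the constant over divisors of the leading coefficient, v = -7/6 is a root, so (6*v + 7) is a factor; dividing leaves v³ + 25*v² + 199*v + 495.
Next, v = -11 is a root, so (v + 11) is a factor; dividing leaves v² + 14*v + 45.
The remaining quadratic factors as (v + 5)(v + 9).

(6*v + 7)*(v + 11)*(v + 5)*(v + 9)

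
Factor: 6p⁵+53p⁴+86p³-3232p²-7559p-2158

(2p-13)(3p+1)(p+2)(p²+13p+83)

Trying the rational-root candidates, p = -1/3 is a root, giving the factor (3p+1) and quotient 2p⁴+17p³+23p²-1085p-2158.
Then p = -2 is a root, so (p+2) is a factor; dividing leaves 2p³+13p²-3p-1079.
Next, p = 13/2 is a root, giving the factor (2p-13) and quotient p²+13p+83.
The quadratic p²+13p+83 has discriminant -163 < 0 and is irreducible over ℤ.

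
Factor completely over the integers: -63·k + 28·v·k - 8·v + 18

(4·v - 9)·(7·k - 2)

Group as (28·v·k - 8·v) + (-63·k + 18) = 4·v·(7·k - 2) - 9·(7·k - 2).
Both groups share the factor (7·k - 2).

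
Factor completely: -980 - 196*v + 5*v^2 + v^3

(v + 14)*(v + 5)*(v - 14)

Among the possible rational roots, v = -14 is a root, so (v + 14) divides it; the quotient is v^2 - 9*v - 70.
The remaining quadratic factors as (v + 5)(v - 14).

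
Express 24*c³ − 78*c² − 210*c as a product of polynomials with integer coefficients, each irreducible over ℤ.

Pull out the common factor 6*c, then factor the remaining trinomial.

6*c*(4*c + 7)*(c − 5)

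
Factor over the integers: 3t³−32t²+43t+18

Among the possible rational roots, t = 9 is a root, so (t−9) divides it; the quotient is 3t²−5t−2.
The remaining quadratic factors as (t−2)(3t+1).

(3t+1)(t−2)(t−9)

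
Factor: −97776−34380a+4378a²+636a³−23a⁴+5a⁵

Trying the rational-root candidates, a = −7 is a root, so (a+7) is a factor; dividing leaves 5a⁴−58a³+1042a²−2916a−13968.
Next, a = −12/5 is a root, giving the factor (5a+12) and quotient a³−14a²+242a−1164.
Next, a = 6 is a root, so (a−6) divides it; the quotient is a²−8a+194.
The quadratic a²−8a+194 has discriminant −712 < 0 and is irreducible over ℤ.

(5a+12)(a+7)(a−6)(a²−8a+194)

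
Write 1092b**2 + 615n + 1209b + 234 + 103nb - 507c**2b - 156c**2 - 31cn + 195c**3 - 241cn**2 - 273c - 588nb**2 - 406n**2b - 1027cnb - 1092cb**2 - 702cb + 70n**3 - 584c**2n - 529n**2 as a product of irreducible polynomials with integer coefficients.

Group: 3c(65c**2 + 22cn + 91cb + 13c - 7n**2 + 49nb + 55n - 91b - 78) + (-10n - 12b - 3)(65c**2 + 22cn + 91cb + 13c - 7n**2 + 49nb + 55n - 91b - 78); both groups contain (65c**2 + 22cn + 91cb + 13c - 7n**2 + 49nb + 55n - 91b - 78), so (3c - 10n - 12b - 3) is a factor with cofactor 65c**2 + 22cn + 91cb + 13c - 7n**2 + 49nb + 55n - 91b - 78.
The cofactor groups again: 65c**2 + 22cn + 91cb + 13c - 7n**2 + 49nb + 55n - 91b - 78 = 5c(13c + 7n - 13) + (-n + 7b + 6)(13c + 7n - 13); both groups contain (13c + 7n - 13), giving (5c - n + 7b + 6)(13c + 7n - 13).

(3c - 10n - 12b - 3)(13c + 7n - 13)(5c - n + 7b + 6)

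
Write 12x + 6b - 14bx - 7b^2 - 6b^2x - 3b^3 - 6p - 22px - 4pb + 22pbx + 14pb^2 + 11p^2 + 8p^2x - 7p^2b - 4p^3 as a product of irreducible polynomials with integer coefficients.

Group: p(-4p^2 + 5pb + 8px + 3p - b^2 - 2bx - 3b - 6x) + (3b - 2)(-4p^2 + 5pb + 8px + 3p - b^2 - 2bx - 3b - 6x); both groups contain (-4p^2 + 5pb + 8px + 3p - b^2 - 2bx - 3b - 6x), so (p + 3b - 2) is a factor with cofactor -4p^2 + 5pb + 8px + 3p - b^2 - 2bx - 3b - 6x.
The cofactor groups again: -4p^2 + 5pb + 8px + 3p - b^2 - 2bx - 3b - 6x = -4p(p - b - 2x) + (b + 3)(p - b - 2x); both groups contain (p - b - 2x), giving -(4p - b - 3)(p - b - 2x).

-(4p - b - 3)(p - b - 2x)(p + 3b - 2)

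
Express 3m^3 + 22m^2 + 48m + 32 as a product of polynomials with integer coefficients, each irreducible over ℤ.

(3m + 4)(m + 2)(m + 4)

Among the possible rational roots, m = −4 is a root, so (m + 4) divides it; the quotient is 3m^2 + 10m + 8.
The remaining quadratic factors as (3m + 4)(m + 2).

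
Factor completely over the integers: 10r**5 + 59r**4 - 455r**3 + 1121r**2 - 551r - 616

(2r + 1)(5r - 8)(r + 11)(r**2 - 4r + 7)

Among the possible rational roots, r = -1/2 is a root, so (2r + 1) divides it; the quotient is 5r**4 + 27r**3 - 241r**2 + 681r - 616.
Then r = -11 is a root, so (r + 11) is a factor; dividing leaves 5r**3 - 28r**2 + 67r - 56.
Continuing, r = 8/5 is a root, giving the factor (5r - 8) and quotient r**2 - 4r + 7.
The quadratic r**2 - 4r + 7 has discriminant -12 < 0 and is irreducible over ℤ.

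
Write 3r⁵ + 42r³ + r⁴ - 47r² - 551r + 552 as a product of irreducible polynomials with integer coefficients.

(3r - 8)(r + 3)(r - 1)(r² + r + 23)

By the rational root theorem, r = -3 is a root, so (r + 3) is a factor; dividing leaves 3r⁴ - 8r³ + 66r² - 245r + 184.
Continuing, r = 1 is a root, so (r - 1) divides it; the quotient is 3r³ - 5r² + 61r - 184.
Continuing, r = 8/3 is a root, giving the factor (3r - 8) and quotient r² + r + 23.
The quadratic r² + r + 23 has discriminant -91 < 0 and is irreducible over ℤ.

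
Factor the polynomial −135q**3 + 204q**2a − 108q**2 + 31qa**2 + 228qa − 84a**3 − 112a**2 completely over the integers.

Group: 9q(−15q**2 + 11qa − 12q + 12a**2 + 16a) − 7a(−15q**2 + 11qa − 12q + 12a**2 + 16a); both groups contain (−15q**2 + 11qa − 12q + 12a**2 + 16a), so (9q − 7a) is a factor with cofactor −15q**2 + 11qa − 12q + 12a**2 + 16a.
The cofactor groups again: −15q**2 + 11qa − 12q + 12a**2 + 16a = −5q(3q − 4a) + (−3a − 4)(3q − 4a); both groups contain (3q − 4a), giving −(5q + 3a + 4)(3q − 4a).

−(3q − 4a)(9q − 7a)(5q + 3a + 4)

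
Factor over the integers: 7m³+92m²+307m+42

(7m+1)(m+6)(m+7)

Testing divisors of the constant over divisors of the leading coefficient, m = −6 is a root, so (m+6) divides it; the quotient is 7m²+50m+7.
The remaining quadratic factors as (7m+1)(m+7).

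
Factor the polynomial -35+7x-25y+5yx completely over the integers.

(5y+7)(x-5)

Group as (5yx-25y) + (7x-35) = 5y(x-5) + 7(x-5).
Both groups share the factor (x-5).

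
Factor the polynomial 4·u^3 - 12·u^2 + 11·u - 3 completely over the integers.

Trying the rational-root candidates, u = 3/2 is a root, so (2·u - 3) divides it; the quotient is 2·u^2 - 3·u + 1.
The remaining quadratic factors as (2·u - 1)(u - 1).

(2·u - 1)·(2·u - 3)·(u - 1)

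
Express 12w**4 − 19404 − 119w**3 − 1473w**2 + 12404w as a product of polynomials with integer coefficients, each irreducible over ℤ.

(3w − 14)(4w − 9)(w + 11)(w − 14)

Trying the rational-root candidates, w = 14/3 is a root, giving the factor (3w − 14) and quotient 4w**3 − 21w**2 − 589w + 1386.
Continuing, w = 9/4 is a root, giving the factor (4w − 9) and quotient w**2 − 3w − 154.
The remaining quadratic factors as (w − 14)(w + 11).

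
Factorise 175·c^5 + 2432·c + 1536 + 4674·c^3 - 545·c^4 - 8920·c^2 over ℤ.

(5·c - 4)·(5·c - 8)·(7·c + 2)·(c^2 - c + 24)

Testing divisors of the constant over divisors of the leading coefficient, c = 4/5 is a root, so (5·c - 4) is a factor; dividing leaves 35·c^4 - 81·c^3 + 870·c^2 - 1088·c - 384.
Continuing, c = 8/5 is a root, so (5·c - 8) is a factor; dividing leaves 7·c^3 - 5·c^2 + 166·c + 48.
Next, c = -2/7 is a root, so (7·c + 2) is a factor; dividing leaves c^2 - c + 24.
The quadratic c^2 - c + 24 has discriminant -95 < 0 and is irreducible over ℤ.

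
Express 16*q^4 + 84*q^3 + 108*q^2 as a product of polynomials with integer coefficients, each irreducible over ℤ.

4*q^2*(4*q + 9)*(q + 3)

Pull out the common factor 4*q^2, then factor the remaining trinomial.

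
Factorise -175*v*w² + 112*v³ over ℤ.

Pull out the common factor 7*v; 16*v² - 25*w² is a difference of squares.

7*v*(4*v + 5*w)*(4*v - 5*w)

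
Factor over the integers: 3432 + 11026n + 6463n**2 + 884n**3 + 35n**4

Testing divisors of the constant over divisors of the leading coefficient, n = -11 is a root, giving the factor (n + 11) and quotient 35n**3 + 499n**2 + 974n + 312.
Then n = -2/5 is a root, giving the factor (5n + 2) and quotient 7n**2 + 97n + 156.
The remaining quadratic factors as (7n + 13)(n + 12).

(5n + 2)(7n + 13)(n + 11)(n + 12)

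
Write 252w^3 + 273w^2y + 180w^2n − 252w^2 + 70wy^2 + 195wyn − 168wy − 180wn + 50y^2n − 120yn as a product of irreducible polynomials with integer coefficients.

Group: 7w(36w^2 + 39wy − 36w + 10y^2 − 24y) + 5n(36w^2 + 39wy − 36w + 10y^2 − 24y); both groups contain (36w^2 + 39wy − 36w + 10y^2 − 24y), so (7w + 5n) is a factor with cofactor 36w^2 + 39wy − 36w + 10y^2 − 24y.
The cofactor groups again: 36w^2 + 39wy − 36w + 10y^2 − 24y = 12w(3w + 2y) + (5y − 12)(3w + 2y); both groups contain (3w + 2y), giving (12w + 5y − 12)(3w + 2y).

(12w + 5y − 12)(3w + 2y)(7w + 5n)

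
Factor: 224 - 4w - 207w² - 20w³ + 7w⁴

(7w + 8)(w + 4)(w - 1)(w - 7)

By the rational root theorem, w = 7 is a root, giving the factor (w - 7) and quotient 7w³ + 29w² - 4w - 32.
Then w = 1 is a root, so (w - 1) divides it; the quotient is 7w² + 36w + 32.
The remaining quadratic factors as (7w + 8)(w + 4).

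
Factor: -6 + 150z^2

Every term has a factor of 6. Then 25z^2 - 1 = (5z)² − (1)².

6(5z + 1)(5z - 1)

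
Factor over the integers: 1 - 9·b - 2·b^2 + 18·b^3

Group as (18·b^3 - 9·b) + (-2·b^2 + 1) = 9·b·(2·b^2 - 1) - (2·b^2 - 1).
Both groups share the factor (2·b^2 - 1).

(9·b - 1)·(2·b^2 - 1)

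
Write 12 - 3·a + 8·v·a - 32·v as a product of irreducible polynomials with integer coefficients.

(8·v - 3)·(a - 4)

Group as (8·v·a - 32·v) + (-3·a + 12) = 8·v·(a - 4) - 3·(a - 4).
Both groups share the factor (a - 4).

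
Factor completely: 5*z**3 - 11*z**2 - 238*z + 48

Testing divisors of the constant over divisors of the leading coefficient, z = 1/5 is a root, so (5*z - 1) divides it; the quotient is z**2 - 2*z - 48.
The remaining quadratic factors as (z - 8)(z + 6).

(5*z - 1)*(z + 6)*(z - 8)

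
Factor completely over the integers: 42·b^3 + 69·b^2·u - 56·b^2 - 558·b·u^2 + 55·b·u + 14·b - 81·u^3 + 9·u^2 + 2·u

(2·b + 9·u - 2)·(3·b - 9·u - 1)·(7·b + u)

Group: 7·b·(6·b^2 + 9·b·u - 8·b - 81·u^2 + 9·u + 2) + u·(6·b^2 + 9·b·u - 8·b - 81·u^2 + 9·u + 2); both groups contain (6·b^2 + 9·b·u - 8·b - 81·u^2 + 9·u + 2), so (7·b + u) is a factor with cofactor 6·b^2 + 9·b·u - 8·b - 81·u^2 + 9·u + 2.
The cofactor groups again: 6·b^2 + 9·b·u - 8·b - 81·u^2 + 9·u + 2 = 2·b·(3·b - 9·u - 1) + (9·u - 2)·(3·b - 9·u - 1); both groups contain (3·b - 9·u - 1), giving (2·b + 9·u - 2)·(3·b - 9·u - 1).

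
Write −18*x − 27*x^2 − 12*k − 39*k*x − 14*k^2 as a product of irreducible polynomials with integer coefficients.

−(2*k + 3*x)*(7*k + 9*x + 6)

Group: −7*k*(2*k + 3*x) + (−9*x − 6)*(2*k + 3*x); both groups contain (2*k + 3*x).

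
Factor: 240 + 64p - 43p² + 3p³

(3p + 5)(p - 12)(p - 4)

Trying the rational-root candidates, p = -5/3 is a root, giving the factor (3p + 5) and quotient p² - 16p + 48.
The remaining quadratic factors as (p - 4)(p - 12).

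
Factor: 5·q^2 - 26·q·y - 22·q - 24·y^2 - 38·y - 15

(5·q + 4·y + 3)·(q - 6·y - 5)

Group: 5·q·(q - 6·y - 5) + (4·y + 3)·(q - 6·y - 5); both groups contain (q - 6·y - 5).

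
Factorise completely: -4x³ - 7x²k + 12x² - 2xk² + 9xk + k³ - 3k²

-(4x - k)(x + k)(x + k - 3)

Group: 4x(-x² - 2xk + 3x - k² + 3k) - k(-x² - 2xk + 3x - k² + 3k); both groups contain (-x² - 2xk + 3x - k² + 3k), so (4x - k) is a factor with cofactor -x² - 2xk + 3x - k² + 3k.
The cofactor groups again: -x² - 2xk + 3x - k² + 3k = -x(x + k - 3) - k(x + k - 3); both groups contain (x + k - 3), giving -(x + k)(x + k - 3).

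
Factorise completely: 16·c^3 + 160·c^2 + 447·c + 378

Among the possible rational roots, c = -9/4 is a root, giving the factor (4·c + 9) and quotient 4·c^2 + 31·c + 42.
The remaining quadratic factors as (c + 6)(4·c + 7).

(4·c + 7)·(4·c + 9)·(c + 6)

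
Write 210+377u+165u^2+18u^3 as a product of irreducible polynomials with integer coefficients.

(3u+7)(6u+5)(u+6)

Trying the rational-root candidates, u = -7/3 is a root, so (3u+7) divides it; the quotient is 6u^2+41u+30.
The remaining quadratic factors as (u+6)(6u+5).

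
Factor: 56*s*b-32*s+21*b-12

(7*b-4)*(8*s+3)

Group as (56*s*b-32*s) + (21*b-12) = 8*s*(7*b-4) + 3*(7*b-4).
Both groups share the factor (7*b-4).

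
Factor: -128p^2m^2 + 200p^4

Pull out the common factor 8p^2; 25p^2 - 16m^2 is a difference of squares.

8p^2(5p - 4m)(5p + 4m)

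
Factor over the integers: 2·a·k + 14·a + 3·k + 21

Group as (2·a·k + 14·a) + (3·k + 21) = 2·a·(k + 7) + 3·(k + 7).
Both groups share the factor (k + 7).

(2·a + 3)·(k + 7)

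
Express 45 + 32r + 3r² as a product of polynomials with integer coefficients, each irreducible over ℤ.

Need a pair with product 3·45 = 135 and sum 32: that's 27 and 5.
Split the middle term: 3r² + 27r + 5r + 45 = 3r(r + 9) + 5(r + 9).

(3r + 5)(r + 9)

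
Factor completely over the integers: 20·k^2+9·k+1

(4·k+1)·(5·k+1)

Need a pair with product 20·1 = 20 and sum 9: that's 5 and 4.
Split the middle term: 20·k^2+5·k + 4·k+1 = 5·k·(4·k+1) + (4·k+1).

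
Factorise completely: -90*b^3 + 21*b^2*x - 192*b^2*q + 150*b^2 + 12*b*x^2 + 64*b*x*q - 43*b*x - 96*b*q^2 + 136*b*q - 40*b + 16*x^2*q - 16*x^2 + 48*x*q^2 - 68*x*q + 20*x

Group: 15*b*(-6*b^2 + 3*b*x - 8*b*q + 8*b + 4*x*q - 4*x) + (4*x + 12*q - 5)*(-6*b^2 + 3*b*x - 8*b*q + 8*b + 4*x*q - 4*x); both groups contain (-6*b^2 + 3*b*x - 8*b*q + 8*b + 4*x*q - 4*x), so (15*b + 4*x + 12*q - 5) is a factor with cofactor -6*b^2 + 3*b*x - 8*b*q + 8*b + 4*x*q - 4*x.
The cofactor groups again: -6*b^2 + 3*b*x - 8*b*q + 8*b + 4*x*q - 4*x = -3*b*(2*b - x) + (-4*q + 4)*(2*b - x); both groups contain (2*b - x), giving -(3*b + 4*q - 4)*(2*b - x).

-(15*b + 4*x + 12*q - 5)*(2*b - x)*(3*b + 4*q - 4)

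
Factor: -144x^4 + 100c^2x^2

4x^2(5c + 6x)(5c - 6x)

Every term has a factor of 4x^2. Then 25c^2 - 36x^2 = (5c)² − (6x)².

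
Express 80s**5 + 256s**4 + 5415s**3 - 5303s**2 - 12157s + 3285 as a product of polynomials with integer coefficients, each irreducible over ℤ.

By the rational root theorem, s = 9/5 is a root, giving the factor (5s - 9) and quotient 16s**4 + 80s**3 + 1227s**2 + 1148s - 365.
Continuing, s = -5/4 is a root, so (4s + 5) is a factor; dividing leaves 4s**3 + 15s**2 + 288s - 73.
Continuing, s = 1/4 is a root, giving the factor (4s - 1) and quotient s**2 + 4s + 73.
The quadratic s**2 + 4s + 73 has discriminant -276 < 0 and is irreducible over ℤ.

(4s + 5)(4s - 1)(5s - 9)(s**2 + 4s + 73)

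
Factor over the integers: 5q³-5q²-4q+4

Group as (5q³-4q) + (-5q²+4) = q(5q²-4) - (5q²-4).
Both groups share the factor (5q²-4).

(q-1)(5q²-4)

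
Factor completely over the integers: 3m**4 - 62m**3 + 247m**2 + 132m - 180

(3m - 2)(m + 1)(m - 15)(m - 6)

By the rational root theorem, m = 2/3 is a root, so (3m - 2) is a factor; dividing leaves m**3 - 20m**2 + 69m + 90.
Then m = 15 is a root, so (m - 15) divides it; the quotient is m**2 - 5m - 6.
The remaining quadratic factors as (m + 1)(m - 6).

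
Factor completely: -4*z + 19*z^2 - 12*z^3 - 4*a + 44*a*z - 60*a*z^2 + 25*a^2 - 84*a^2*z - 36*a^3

-(4*a + 4*z - 1)*(9*a + 3*z - 4)*(a + z)

Group: 9*a*(-4*a^2 - 8*a*z + a - 4*z^2 + z) + (3*z - 4)*(-4*a^2 - 8*a*z + a - 4*z^2 + z); both groups contain (-4*a^2 - 8*a*z + a - 4*z^2 + z), so (9*a + 3*z - 4) is a factor with cofactor -4*a^2 - 8*a*z + a - 4*z^2 + z.
The cofactor groups again: -4*a^2 - 8*a*z + a - 4*z^2 + z = -4*a*(a + z) + (-4*z + 1)*(a + z); both groups contain (a + z), giving -(4*a + 4*z - 1)*(a + z).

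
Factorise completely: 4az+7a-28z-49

Group as (4az+7a) + (-28z-49) = a(4z+7) - 7(4z+7).
Both groups share the factor (4z+7).

(4z+7)(a-7)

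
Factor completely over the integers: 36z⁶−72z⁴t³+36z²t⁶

36z²(z²−t³)²

Factor out 36z² first: what remains is z⁴−2z²t³+t⁶.
Recognize a perfect-square trinomial with the parts z² and t³.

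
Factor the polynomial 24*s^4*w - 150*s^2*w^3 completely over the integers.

6*s^2*w*(2*s + 5*w)*(2*s - 5*w)

Factor out 6*s^2*w, leaving 4*s^2 - 25*w^2, which is a difference of two squares.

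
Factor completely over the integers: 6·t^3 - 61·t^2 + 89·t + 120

Among the possible rational roots, t = 8 is a root, so (t - 8) is a factor; dividing leaves 6·t^2 - 13·t - 15.
The remaining quadratic factors as (t - 3)(6·t + 5).

(6·t + 5)·(t - 3)·(t - 8)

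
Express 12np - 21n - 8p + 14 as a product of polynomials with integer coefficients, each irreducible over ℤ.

Group as (12np - 21n) + (-8p + 14) = 3n(4p - 7) - 2(4p - 7).
Both groups share the factor (4p - 7).

(3n - 2)(4p - 7)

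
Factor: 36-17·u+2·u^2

(2·u-9)·(u-4)

Need a pair with product 2·36 = 72 and sum -17: that's -8 and -9.
Split the middle term: 2·u^2-8·u - 9·u+36 = 2·u·(u-4) - 9·(u-4).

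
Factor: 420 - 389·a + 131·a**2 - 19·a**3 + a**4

(a - 3)·(a - 4)·(a - 5)·(a - 7)

By the rational root theorem, a = 5 is a root, so (a - 5) is a factor; dividing leaves a**3 - 14·a**2 + 61·a - 84.
Then a = 7 is a root, so (a - 7) is a factor; dividing leaves a**2 - 7·a + 12.
The remaining quadratic factors as (a - 3)(a - 4).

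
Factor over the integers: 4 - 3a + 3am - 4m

Group as (3am - 3a) + (-4m + 4) = 3a(m - 1) - 4(m - 1).
Both groups share the factor (m - 1).

(3a - 4)(m - 1)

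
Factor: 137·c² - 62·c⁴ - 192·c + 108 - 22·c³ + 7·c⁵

(7·c - 6)·(c + 2)·(c - 9)·(c² - c + 1)

Among the possible rational roots, c = -2 is a root, so (c + 2) divides it; the quotient is 7·c⁴ - 76·c³ + 130·c² - 123·c + 54.
Then c = 6/7 is a root, giving the factor (7·c - 6) and quotient c³ - 10·c² + 10·c - 9.
Then c = 9 is a root, so (c - 9) is a factor; dividing leaves c² - c + 1.
The quadratic c² - c + 1 has discriminant -3 < 0 and is irreducible over ℤ.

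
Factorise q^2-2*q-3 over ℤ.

Two integers with product -3 and sum -2 are 1 and -3.

(q+1)*(q-3)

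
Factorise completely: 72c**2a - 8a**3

Every term has a factor of 8a. Then 9c**2 - a**2 = (3c)² − (a)².

8a(3c - a)(3c + a)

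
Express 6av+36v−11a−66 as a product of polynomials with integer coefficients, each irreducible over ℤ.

(6v−11)(a+6)

Group as (6av−11a) + (36v−66) = a(6v−11) + 6(6v−11).
Both groups share the factor (6v−11).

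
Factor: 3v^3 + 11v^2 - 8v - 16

By the rational root theorem, v = 4/3 is a root, so (3v - 4) divides it; the quotient is v^2 + 5v + 4.
The remaining quadratic factors as (v + 4)(v + 1).

(3v - 4)(v + 1)(v + 4)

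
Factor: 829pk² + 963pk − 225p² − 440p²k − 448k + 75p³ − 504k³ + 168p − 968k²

(5p − 7k − 8)(3p − 8k)(5p − 9k − 7)

Group: 3p(25p² − 80pk − 75p + 63k² + 121k + 56) − 8k(25p² − 80pk − 75p + 63k² + 121k + 56); both groups contain (25p² − 80pk − 75p + 63k² + 121k + 56), so (3p − 8k) is a factor with cofactor 25p² − 80pk − 75p + 63k² + 121k + 56.
The cofactor groups again: 25p² − 80pk − 75p + 63k² + 121k + 56 = 5p(5p − 9k − 7) + (−7k − 8)(5p − 9k − 7); both groups contain (5p − 9k − 7), giving (5p − 7k − 8)(5p − 9k − 7).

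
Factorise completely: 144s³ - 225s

Pull out the common factor 9s; 16s² - 25 is a difference of squares.

9s(4s + 5)(4s - 5)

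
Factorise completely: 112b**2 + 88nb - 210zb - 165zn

Group: -15z(11n + 14b) + 8b(11n + 14b); both groups contain (11n + 14b).

-(15z - 8b)(11n + 14b)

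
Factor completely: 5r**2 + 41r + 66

(5r + 11)(r + 6)

Need a pair with product 5·66 = 330 and sum 41: that's 30 and 11.
Split the middle term: 5r**2 + 30r + 11r + 66 = 5r(r + 6) + 11(r + 6).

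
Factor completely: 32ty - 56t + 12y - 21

(4y - 7)(8t + 3)

Group as (32ty - 56t) + (12y - 21) = 8t(4y - 7) + 3(4y - 7).
Both groups share the factor (4y - 7).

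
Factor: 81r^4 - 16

(3r)⁴ − (2)⁴ = ((3r)² − (2)²)((3r)² + (2)²); the first factor splits again, the second (9r^2 + 4) is irreducible.

(3r + 2)(3r - 2)(9r^2 + 4)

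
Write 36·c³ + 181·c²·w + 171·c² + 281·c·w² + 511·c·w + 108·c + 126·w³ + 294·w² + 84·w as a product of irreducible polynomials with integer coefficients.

Group: 9·c·(4·c² + 17·c·w + 19·c + 18·w² + 42·w + 12) + 7·w·(4·c² + 17·c·w + 19·c + 18·w² + 42·w + 12); both groups contain (4·c² + 17·c·w + 19·c + 18·w² + 42·w + 12), so (9·c + 7·w) is a factor with cofactor 4·c² + 17·c·w + 19·c + 18·w² + 42·w + 12.
The cofactor groups again: 4·c² + 17·c·w + 19·c + 18·w² + 42·w + 12 = 4·c·(c + 2·w + 4) + (9·w + 3)·(c + 2·w + 4); both groups contain (c + 2·w + 4), giving (4·c + 9·w + 3)·(c + 2·w + 4).

(4·c + 9·w + 3)·(9·c + 7·w)·(c + 2·w + 4)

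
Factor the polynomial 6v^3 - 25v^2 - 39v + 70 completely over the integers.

Trying the rational-root candidates, v = -2 is a root, so (v + 2) divides it; the quotient is 6v^2 - 37v + 35.
The remaining quadratic factors as (v - 5)(6v - 7).

(6v - 7)(v + 2)(v - 5)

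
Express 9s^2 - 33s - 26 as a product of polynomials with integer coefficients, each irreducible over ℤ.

(3s + 2)(3s - 13)

Need a pair with product 9·(-26) = -234 and sum -33: that's 6 and -39.
Split the middle term: 9s^2 + 6s - 39s - 26 = 3s(3s + 2) - 13(3s + 2).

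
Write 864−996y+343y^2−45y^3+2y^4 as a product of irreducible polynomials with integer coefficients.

(2y−3)(y−4)(y−8)(y−9)

Testing divisors of the constant over divisors of the leading coefficient, y = 9 is a root, so (y−9) is a factor; dividing leaves 2y^3−27y^2+100y−96.
Then y = 4 is a root, giving the factor (y−4) and quotient 2y^2−19y+24.
The remaining quadratic factors as (y−8)(2y−3).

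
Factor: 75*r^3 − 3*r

3*r*(5*r + 1)*(5*r − 1)

Pull out the common factor 3*r; 25*r^2 − 1 is a difference of squares.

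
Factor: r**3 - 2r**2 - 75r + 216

Among the possible rational roots, r = -9 is a root, giving the factor (r + 9) and quotient r**2 - 11r + 24.
The remaining quadratic factors as (r - 8)(r - 3).

(r + 9)(r - 3)(r - 8)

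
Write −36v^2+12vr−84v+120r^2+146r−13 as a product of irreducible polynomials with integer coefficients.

−(6v−12r+1)(6v+10r+13)

Group: −6v(6v−12r+1) + (−10r−13)(6v−12r+1); both groups contain (6v−12r+1).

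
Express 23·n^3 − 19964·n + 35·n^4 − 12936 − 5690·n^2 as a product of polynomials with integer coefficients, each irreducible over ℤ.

By the rational root theorem, n = −14/5 is a root, so (5·n + 14) divides it; the quotient is 7·n^3 − 15·n^2 − 1096·n − 924.
Continuing, n = −11 is a root, so (n + 11) is a factor; dividing leaves 7·n^2 − 92·n − 84.
The remaining quadratic factors as (n − 14)(7·n + 6).

(5·n + 14)·(7·n + 6)·(n + 11)·(n − 14)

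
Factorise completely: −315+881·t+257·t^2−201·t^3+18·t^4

(2·t−7)·(3·t+5)·(3·t−1)·(t−9)

Among the possible rational roots, t = 7/2 is a root, giving the factor (2·t−7) and quotient 9·t^3−69·t^2−113·t+45.
Continuing, t = 1/3 is a root, so (3·t−1) is a factor; dividing leaves 3·t^2−22·t−45.
The remaining quadratic factors as (t−9)(3·t+5).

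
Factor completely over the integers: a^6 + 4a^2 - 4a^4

Pull out the common factor a^2, leaving a^4 - 4a^2 + 4.
Recognize a perfect-square trinomial with the parts a^2 and 2.

a^2(a^2 - 2)^2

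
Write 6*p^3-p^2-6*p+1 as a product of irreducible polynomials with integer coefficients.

Testing divisors of the constant over divisors of the leading coefficient, p = 1/6 is a root, so (6*p-1) divides it; the quotient is p^2-1.
The remaining quadratic factors as (p-1)(p+1).

(6*p-1)*(p+1)*(p-1)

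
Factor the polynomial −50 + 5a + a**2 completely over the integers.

Two integers with product −50 and sum 5 are 10 and −5.

(a + 10)(a − 5)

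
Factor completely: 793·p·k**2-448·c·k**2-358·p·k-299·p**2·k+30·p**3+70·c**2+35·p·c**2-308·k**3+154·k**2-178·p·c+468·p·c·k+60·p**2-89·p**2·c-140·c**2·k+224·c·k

(p-4·k+2)·(2·p-5·c-11·k)·(15·p-7·c-7·k)

Group: p·(30·p**2-89·p·c-179·p·k+35·c**2+112·c·k+77·k**2) + (-4·k+2)·(30·p**2-89·p·c-179·p·k+35·c**2+112·c·k+77·k**2); both groups contain (30·p**2-89·p·c-179·p·k+35·c**2+112·c·k+77·k**2), so (p-4·k+2) is a factor with cofactor 30·p**2-89·p·c-179·p·k+35·c**2+112·c·k+77·k**2.
The cofactor groups again: 30·p**2-89·p·c-179·p·k+35·c**2+112·c·k+77·k**2 = 2·p·(15·p-7·c-7·k) + (-5·c-11·k)·(15·p-7·c-7·k); both groups contain (15·p-7·c-7·k), giving (2·p-5·c-11·k)·(15·p-7·c-7·k).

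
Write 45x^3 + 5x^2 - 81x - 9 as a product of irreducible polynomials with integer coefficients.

(9x + 1)(5x^2 - 9)

Group as (45x^3 - 81x) + (5x^2 - 9) = 9x(5x^2 - 9) + (5x^2 - 9).
Both groups share the factor (5x^2 - 9).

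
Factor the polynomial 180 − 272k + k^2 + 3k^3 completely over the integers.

Testing divisors of the constant over divisors of the leading coefficient, k = 2/3 is a root, giving the factor (3k − 2) and quotient k^2 + k − 90.
The remaining quadratic factors as (k − 9)(k + 10).

(3k − 2)(k + 10)(k − 9)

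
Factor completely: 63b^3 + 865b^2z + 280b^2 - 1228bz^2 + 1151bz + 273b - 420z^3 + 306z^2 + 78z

Group: b(63b^2 - 80bz + 91b - 28z^2 + 26z) + (15z + 3)(63b^2 - 80bz + 91b - 28z^2 + 26z); both groups contain (63b^2 - 80bz + 91b - 28z^2 + 26z), so (b + 15z + 3) is a factor with cofactor 63b^2 - 80bz + 91b - 28z^2 + 26z.
The cofactor groups again: 63b^2 - 80bz + 91b - 28z^2 + 26z = 9b(7b + 2z) + (-14z + 13)(7b + 2z); both groups contain (7b + 2z), giving (9b - 14z + 13)(7b + 2z).

(7b + 2z)(9b - 14z + 13)(b + 15z + 3)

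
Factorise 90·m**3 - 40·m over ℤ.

10·m·(3·m + 2)·(3·m - 2)

Pull out the common factor 10·m; 9·m**2 - 4 is a difference of squares.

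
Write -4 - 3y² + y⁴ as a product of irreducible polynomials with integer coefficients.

Substitute u = y² to get a quadratic in u, then factor.
y² - 4 is a difference of squares.
y² + 1 is irreducible over ℤ (sum of squares).

(y + 2)(y - 2)(y² + 1)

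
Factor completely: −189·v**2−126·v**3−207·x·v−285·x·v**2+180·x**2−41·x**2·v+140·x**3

Group: 5·x·(28·x**2−25·x·v+36·x−42·v**2−63·v) + 3·v·(28·x**2−25·x·v+36·x−42·v**2−63·v); both groups contain (28·x**2−25·x·v+36·x−42·v**2−63·v), so (5·x+3·v) is a factor with cofactor 28·x**2−25·x·v+36·x−42·v**2−63·v.
The cofactor groups again: 28·x**2−25·x·v+36·x−42·v**2−63·v = 7·x·(4·x−7·v) + (6·v+9)·(4·x−7·v); both groups contain (4·x−7·v), giving (7·x+6·v+9)·(4·x−7·v).

(4·x−7·v)·(5·x+3·v)·(7·x+6·v+9)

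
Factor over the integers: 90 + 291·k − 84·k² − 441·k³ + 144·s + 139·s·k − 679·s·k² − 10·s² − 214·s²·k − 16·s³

−(2·s + 7·k − 6)·(8·s + 7·k + 5)·(s + 9·k + 3)

Group: s·(−16·s² − 70·s·k + 38·s − 49·k² + 7·k + 30) + (9·k + 3)·(−16·s² − 70·s·k + 38·s − 49·k² + 7·k + 30); both groups contain (−16·s² − 70·s·k + 38·s − 49·k² + 7·k + 30), so (s + 9·k + 3) is a factor with cofactor −16·s² − 70·s·k + 38·s − 49·k² + 7·k + 30.
The cofactor groups again: −16·s² − 70·s·k + 38·s − 49·k² + 7·k + 30 = −8·s·(2·s + 7·k − 6) + (−7·k − 5)·(2·s + 7·k − 6); both groups contain (2·s + 7·k − 6), giving −(8·s + 7·k + 5)·(2·s + 7·k − 6).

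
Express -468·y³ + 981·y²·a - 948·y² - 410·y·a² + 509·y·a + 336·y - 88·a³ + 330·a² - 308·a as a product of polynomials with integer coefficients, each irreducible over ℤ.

Group: 3·y·(-156·y² + 119·y·a + 48·y + 22·a² - 44·a) + (-4·a + 7)·(-156·y² + 119·y·a + 48·y + 22·a² - 44·a); both groups contain (-156·y² + 119·y·a + 48·y + 22·a² - 44·a), so (3·y - 4·a + 7) is a factor with cofactor -156·y² + 119·y·a + 48·y + 22·a² - 44·a.
The cofactor groups again: -156·y² + 119·y·a + 48·y + 22·a² - 44·a = -12·y·(13·y + 2·a - 4) + 11·a·(13·y + 2·a - 4); both groups contain (13·y + 2·a - 4), giving -(12·y - 11·a)·(13·y + 2·a - 4).

-(12·y - 11·a)·(3·y - 4·a + 7)·(13·y + 2·a - 4)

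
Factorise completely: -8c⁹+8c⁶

Factor out 8c⁶ first: what remains is -c³+1.
Recognize a difference of cubes with the parts 1 and c.

-8c⁶(c-1)(c²+c+1)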